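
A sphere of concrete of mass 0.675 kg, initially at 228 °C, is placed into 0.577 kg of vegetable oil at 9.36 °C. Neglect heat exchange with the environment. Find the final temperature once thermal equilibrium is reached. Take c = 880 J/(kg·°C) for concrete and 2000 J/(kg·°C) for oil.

T_f ≈ 83.7 °C

Let T be the final temperature. ΣQ_i = 0:
0.675×880×(T − 228) + 0.577×2000×(T − 9.36) = 0
594(T − 228) + 1154(T − 9.36) = 0
(594 + 1154) T = 594×228 + 1154×9.36
T ≈ 83.66 °C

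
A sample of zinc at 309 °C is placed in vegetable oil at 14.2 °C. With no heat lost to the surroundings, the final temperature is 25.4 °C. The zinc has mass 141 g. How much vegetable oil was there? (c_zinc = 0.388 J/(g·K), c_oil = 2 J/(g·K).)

m ≈ 693 g

Heat lost by the zinc = heat gained by the oil:
141×0.388×(309 − 25.4) = m×2×(25.4 − 14.2)
22.4 m = 15515  ⇒  m ≈ 692.6 g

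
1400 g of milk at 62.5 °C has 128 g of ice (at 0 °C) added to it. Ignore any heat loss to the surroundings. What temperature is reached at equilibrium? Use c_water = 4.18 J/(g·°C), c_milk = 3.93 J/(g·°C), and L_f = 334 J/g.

Taking heat into each body as positive, Σ m c ΔT = 0:
melt ice: 128×334 = 42752; meltwater 0→T: 128×4.18×T = 535.04 T; milk: 5502(T − 62.5)
6037 T = 343875 − 42752 = 301123
T ≈ 49.88 °C — above 0 °C, consistent with complete melting.

T_f ≈ 49.9 °C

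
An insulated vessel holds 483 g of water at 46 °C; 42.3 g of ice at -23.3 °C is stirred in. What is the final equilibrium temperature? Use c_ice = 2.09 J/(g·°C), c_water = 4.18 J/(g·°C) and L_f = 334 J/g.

T_f ≈ 34.9 °C

Net heat exchanged in the isolated system is zero:
warm ice to 0 °C: 42.3·2.09·(0 − (-23.3)) = 2059.9
  melt ice: 42.3·334 = 14128
  warm the meltwater: 176.81 T
  water cools: 483·4.18·(T − 46) = 2018.9(T − 46)
2195.8 T = 92871 − 16188 = 76683
T ≈ 34.92 °C (positive, so assuming full melt was valid).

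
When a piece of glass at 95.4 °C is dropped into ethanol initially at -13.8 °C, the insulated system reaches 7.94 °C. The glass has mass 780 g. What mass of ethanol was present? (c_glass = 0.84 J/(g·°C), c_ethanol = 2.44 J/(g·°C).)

m ≈ 1080 g

Setting the total heat transfer to zero:
780×0.84×(7.94 − 95.4) + m×2.44×(7.94 − (-13.8)) = 0
53.05 m = 57304
m = 57304/53.05 ≈ 1080 g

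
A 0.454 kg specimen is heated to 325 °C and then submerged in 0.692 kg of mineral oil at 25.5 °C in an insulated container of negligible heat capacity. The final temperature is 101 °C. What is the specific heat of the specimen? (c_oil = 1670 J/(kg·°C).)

Conservation of energy gives ΣQ = 0:
0.454·c·(101 − 325) + 0.692·1670·(101 − 25.5) = 0
-101.7 c = -87251
c = -87251/-101.7 ≈ 858 J/(kg·°C)

c ≈ 858 J/(kg·°C)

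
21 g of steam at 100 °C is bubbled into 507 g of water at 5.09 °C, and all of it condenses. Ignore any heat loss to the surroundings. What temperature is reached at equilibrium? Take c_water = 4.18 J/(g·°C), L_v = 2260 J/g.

T_f ≈ 30.4 °C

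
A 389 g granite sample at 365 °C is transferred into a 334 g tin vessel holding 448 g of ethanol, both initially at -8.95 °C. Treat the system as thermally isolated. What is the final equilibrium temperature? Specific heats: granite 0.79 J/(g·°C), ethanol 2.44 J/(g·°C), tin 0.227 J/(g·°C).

T_f ≈ 68.9 °C

T_f is the heat-capacity-weighted average of the initial temperatures:
T_f = (307.31×365 + 1093.1×(-8.95) + 75.82×(-8.95)) / (307.31 + 1093.1 + 75.82)
    = 101706 / 1476.2 ≈ 68.90 °C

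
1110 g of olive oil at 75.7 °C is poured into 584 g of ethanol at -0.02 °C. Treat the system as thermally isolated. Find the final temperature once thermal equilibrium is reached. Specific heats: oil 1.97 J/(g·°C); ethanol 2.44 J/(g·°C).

Net heat exchanged in the isolated system is zero:
1110·1.97·(T − 75.7) + 584·2.44·(T − (-0.02)) = 0
2186.7(T − 75.7) + 1425(T − (-0.02)) = 0
(2186.7 + 1425) T = 2186.7·75.7 + 1425·(-0.02)
T = 165505 / 3611.7 = 45.8 °C

T_f ≈ 45.8 °C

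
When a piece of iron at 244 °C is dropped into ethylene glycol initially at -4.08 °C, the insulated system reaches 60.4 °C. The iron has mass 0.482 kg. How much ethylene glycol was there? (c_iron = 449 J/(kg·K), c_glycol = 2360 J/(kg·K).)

Conservation of energy gives ΣQ = 0:
0.482·449·(60.4 − 244) + m·2360·(60.4 − (-4.08)) = 0
152173 m = 39734
m = 39734/152173 ≈ 0.2611 kg

m ≈ 0.261 kg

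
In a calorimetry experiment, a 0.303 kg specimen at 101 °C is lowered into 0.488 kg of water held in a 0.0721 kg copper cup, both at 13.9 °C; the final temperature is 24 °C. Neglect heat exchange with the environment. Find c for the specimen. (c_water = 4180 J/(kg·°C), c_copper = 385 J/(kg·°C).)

Heat gained plus heat lost sum to zero:
0.303·c·(24 − 101) + 0.488·4180·(24 − 13.9) + 0.0721·385·(24 − 13.9) = 0
-23.33 c = -20883
c = -20883/-23.33 ≈ 895.1 J/(kg·°C)

c ≈ 895 J/(kg·°C)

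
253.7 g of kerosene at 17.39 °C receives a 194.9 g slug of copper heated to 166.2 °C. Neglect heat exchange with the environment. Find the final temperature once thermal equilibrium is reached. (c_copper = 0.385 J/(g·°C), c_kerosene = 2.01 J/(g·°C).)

T_f ≈ 36.5 °C

|Q_copper| = |Q_kerosene|:
194.9·0.385·(166.2 − T) = 253.7·2.01·(T − 17.39)
75.04(166.2 − T) = 509.94(T − 17.39)
584.97 T = 21339  ⇒  T ≈ 36.48 °C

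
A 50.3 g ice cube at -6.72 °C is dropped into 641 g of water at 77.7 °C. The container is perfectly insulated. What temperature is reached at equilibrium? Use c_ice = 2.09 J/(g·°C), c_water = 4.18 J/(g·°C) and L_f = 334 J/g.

T_f ≈ 66.0 °C

Sum of m c ΔT and latent-heat terms is zero:
ice -6.72→0 °C: 50.3×2.09×6.72 = 706.45; melt ice: 50.3×334 = 16800; warm the meltwater: 210.25 T; water: 2679.4(T − 77.7)
2889.6 T = 208188 − 17507 = 190681
T ≈ 65.99 °C (positive, so assuming full melt was valid).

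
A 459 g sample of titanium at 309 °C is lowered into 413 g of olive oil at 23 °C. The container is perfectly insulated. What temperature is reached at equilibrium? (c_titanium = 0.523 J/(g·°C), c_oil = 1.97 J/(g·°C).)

Let T be the final temperature. ΣQ_i = 0:
459·0.523·(T − 309) + 413·1.97·(T − 23) = 0
(240.06 + 813.61) T = 240.06·309 + 813.61·23
T = 92891 / 1053.7 = 88.2 °C

T_f ≈ 88.2 °C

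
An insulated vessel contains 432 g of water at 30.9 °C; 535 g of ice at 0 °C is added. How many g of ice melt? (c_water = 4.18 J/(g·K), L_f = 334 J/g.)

m_melted ≈ 167 g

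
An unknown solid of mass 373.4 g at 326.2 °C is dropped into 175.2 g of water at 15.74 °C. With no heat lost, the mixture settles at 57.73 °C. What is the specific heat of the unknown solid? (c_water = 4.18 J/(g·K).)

Net heat exchanged in the isolated system is zero:
373.4·c·(57.73 − 326.2) + 175.2·4.18·(57.73 − 15.74) = 0
-100247 c = -30751
c = -30751/-100247 ≈ 0.3068 J/(g·K)

c ≈ 0.307 J/(g·K)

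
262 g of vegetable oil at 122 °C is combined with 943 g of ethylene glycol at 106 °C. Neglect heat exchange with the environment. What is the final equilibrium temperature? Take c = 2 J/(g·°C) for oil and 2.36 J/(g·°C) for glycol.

Conservation of energy gives ΣQ = 0:
262·2·(T − 122) + 943·2.36·(T − 106) = 0
524(T − 122) + 2225.5(T − 106) = 0
2749.5 T = 299829
T = 299829 / 2749.5 = 109 °C

T_f ≈ 109.0 °C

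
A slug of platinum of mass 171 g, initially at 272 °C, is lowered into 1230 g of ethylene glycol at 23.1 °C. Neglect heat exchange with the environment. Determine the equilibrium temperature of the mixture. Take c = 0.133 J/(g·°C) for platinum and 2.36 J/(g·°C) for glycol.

Let T be the final temperature. ΣQ_i = 0:
171·0.133·(T − 272) + 1230·2.36·(T − 23.1) = 0
(22.74 + 2902.8) T = 22.74·272 + 2902.8·23.1
T = 73241 / 2925.5 = 25 °C

T_f ≈ 25.0 °C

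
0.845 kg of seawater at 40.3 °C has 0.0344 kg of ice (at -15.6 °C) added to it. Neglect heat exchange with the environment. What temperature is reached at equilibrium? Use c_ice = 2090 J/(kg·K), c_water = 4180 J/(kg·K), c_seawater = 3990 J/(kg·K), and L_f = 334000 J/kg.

Setting the total heat transfer to zero:
ice -15.6→0 °C: 0.0344×2090×15.6 = 1121.6
  fusion: m_ice L_f = 0.0344×334000 = 11490
  warm the meltwater: 143.79 T
  seawater: 3371.5(T − 40.3)
3515.3 T = 135873 − 12611 = 123262
T ≈ 35.06 °C — above 0 °C, consistent with complete melting.

T_f ≈ 35.1 °C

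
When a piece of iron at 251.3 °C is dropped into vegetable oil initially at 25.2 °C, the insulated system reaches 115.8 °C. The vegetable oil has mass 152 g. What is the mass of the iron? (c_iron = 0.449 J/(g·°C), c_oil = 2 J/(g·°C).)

Net heat exchanged in the isolated system is zero:
m·0.449·(115.8 − 251.3) + 152·2·(115.8 − 25.2) = 0
-60.84 m = -27542
m = -27542/-60.84 ≈ 452.7 g

m ≈ 453 g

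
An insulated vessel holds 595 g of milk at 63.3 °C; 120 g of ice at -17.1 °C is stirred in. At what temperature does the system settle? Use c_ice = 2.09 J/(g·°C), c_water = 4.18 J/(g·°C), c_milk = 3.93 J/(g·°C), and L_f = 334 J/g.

Energy balance with sensible and latent terms:
warm ice to 0 °C: 120·2.09·(0 − (-17.1)) = 4288.7
  fusion: m_ice L_f = 120·334 = 40080
  warm the meltwater: 501.6 T
  milk cools: 595·3.93·(T − 63.3) = 2338.3(T − 63.3)
2839.9 T = 148018 − 44369 = 103649
T ≈ 36.50 °C. Since T > 0 °C, the all-ice-melts assumption holds.

T_f ≈ 36.5 °C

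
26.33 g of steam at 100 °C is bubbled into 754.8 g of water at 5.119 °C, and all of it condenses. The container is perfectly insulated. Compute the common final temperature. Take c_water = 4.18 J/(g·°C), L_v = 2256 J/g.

Conservation of energy gives ΣQ = 0:
condense steam: −26.33×2256 = −59400; condensed water 100 °C→T: 110.06(T − 100); water warms: 754.8×4.18×(T − 5.119) = 3155.1(T − 5.119)
3265.1 T = 59400 + 11006 + 16151 = 86557
T ≈ 26.51 °C (< 100 °C, so full condensation is consistent).

T_f ≈ 26.5 °C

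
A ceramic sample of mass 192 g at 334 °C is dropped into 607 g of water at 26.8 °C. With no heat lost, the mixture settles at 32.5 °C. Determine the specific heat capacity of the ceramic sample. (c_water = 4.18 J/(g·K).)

c ≈ 0.25 J/(g·K)

Energy conservation, ΣQ = 0:
192·c·(32.5 − 334) + 607·4.18·(32.5 − 26.8) = 0
-57888 c = -14462
c = -14462/-57888 ≈ 0.2498 J/(g·K)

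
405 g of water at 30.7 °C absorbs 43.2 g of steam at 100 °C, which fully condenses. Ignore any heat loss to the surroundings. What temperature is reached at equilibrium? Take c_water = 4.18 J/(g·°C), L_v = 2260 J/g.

Taking heat into each body as positive, Σ m c ΔT = 0:
steam→water at 100 °C releases m L_v = 43.2·2260 = 97632; condensate cools 100→T: 43.2·4.18·(T − 100) = 180.58(T − 100); water warms: 405·4.18·(T − 30.7) = 1692.9(T − 30.7)
1873.5 T = 97632 + 18058 + 51972 = 167662
T ≈ 89.49 °C, under the boiling point, so the assumption holds.

T_f ≈ 89.5 °C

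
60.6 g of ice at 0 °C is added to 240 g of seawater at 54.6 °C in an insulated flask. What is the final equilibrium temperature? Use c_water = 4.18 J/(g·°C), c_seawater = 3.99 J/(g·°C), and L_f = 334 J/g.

Setting the total heat transfer to zero:
latent heat to melt: 60.6·334 = 20240
  meltwater 0→T: 60.6·4.18·T = 253.31 T
  seawater cools: 240·3.99·(T − 54.6) = 957.6(T − 54.6)
1210.9 T = 52285 − 20240 = 32045
T ≈ 26.46 °C (positive, so assuming full melt was valid).

T_f ≈ 26.5 °C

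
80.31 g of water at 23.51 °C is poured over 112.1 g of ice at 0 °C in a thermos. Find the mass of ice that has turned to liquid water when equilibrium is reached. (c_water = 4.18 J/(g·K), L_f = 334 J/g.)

Cooling the water to 0 °C releases 80.31·4.18·23.51 = 7892.2 J.
Fully melting the ice requires m_ice L_f = 112.1·334 = 37441 J.
Since 7892.2 < 37441 J, not all the ice melts; equilibrium is at 0 °C.
m_melt = 7892.2 / L_f = 23.63 g.

m_melted ≈ 23.6 g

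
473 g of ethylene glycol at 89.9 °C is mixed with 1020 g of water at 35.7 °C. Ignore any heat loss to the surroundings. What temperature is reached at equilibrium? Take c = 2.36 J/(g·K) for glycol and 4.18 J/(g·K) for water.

Heat gained plus heat lost sum to zero:
473×2.36×(T − 89.9) + 1020×4.18×(T − 35.7) = 0
5379.9 T = 252564
T ≈ 46.95 °C

T_f ≈ 46.9 °C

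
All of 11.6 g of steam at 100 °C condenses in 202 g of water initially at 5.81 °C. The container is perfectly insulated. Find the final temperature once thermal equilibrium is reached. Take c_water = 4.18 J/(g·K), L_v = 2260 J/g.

Energy balance with sensible and latent terms:
condense steam: −11.6×2260 = −26216; condensed water 100 °C→T: 48.49(T − 100); original water: 844.36(T − 5.81)
892.85 T = 26216 + 4848.8 + 4905.7 = 35971
T ≈ 40.29 °C, under the boiling point, so the assumption holds.

T_f ≈ 40.3 °C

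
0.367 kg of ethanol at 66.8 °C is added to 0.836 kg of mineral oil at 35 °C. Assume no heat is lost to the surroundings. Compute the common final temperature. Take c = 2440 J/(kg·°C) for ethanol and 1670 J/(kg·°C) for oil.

T_f ≈ 47.4 °C

Set heat shed by the hot body equal to heat absorbed by the cold body:
0.367·2440·(66.8 − T) = 0.836·1670·(T − 35)
895.48(66.8 − T) = 1396.1(T − 35)
2291.6 T = 108682  ⇒  T ≈ 47.43 °C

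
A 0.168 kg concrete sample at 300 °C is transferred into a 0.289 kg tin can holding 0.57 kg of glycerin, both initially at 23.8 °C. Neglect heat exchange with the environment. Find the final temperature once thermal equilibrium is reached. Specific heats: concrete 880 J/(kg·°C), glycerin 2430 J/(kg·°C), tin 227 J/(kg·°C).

Heat gained plus heat lost sum to zero:
0.168·880·(T − 300) + 0.57·2430·(T − 23.8) + 0.289·227·(T − 23.8) = 0
147.84(T − 300) + 1385.1(T − 23.8) + 65.6(T − 23.8) = 0
1598.5 T = 78879
T ≈ 49.34 °C

T_f ≈ 49.3 °C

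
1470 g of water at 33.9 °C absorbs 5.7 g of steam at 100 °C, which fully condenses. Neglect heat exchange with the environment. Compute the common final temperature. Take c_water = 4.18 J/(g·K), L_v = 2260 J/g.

Taking heat into each body as positive, Σ m c ΔT = 0:
latent heat released on condensation: 5.7×2260 = 12882
  condensate cools 100→T: 5.7×4.18×(T − 100) = 23.83(T − 100)
  water warms: 1470×4.18×(T − 33.9) = 6144.6(T − 33.9)
6168.4 T = 12882 + 2382.6 + 208302 = 223567
T ≈ 36.24 °C, under the boiling point, so the assumption holds.

T_f ≈ 36.2 °C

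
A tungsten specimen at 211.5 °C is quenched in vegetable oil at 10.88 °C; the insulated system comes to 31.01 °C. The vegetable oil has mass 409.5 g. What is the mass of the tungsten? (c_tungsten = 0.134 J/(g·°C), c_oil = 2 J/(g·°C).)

Heat lost by the tungsten = heat gained by the oil:
m×0.134×(211.5 − 31.01) = 409.5×2×(31.01 − 10.88)
24.19 m = 16486  ⇒  m ≈ 681.7 g

m ≈ 682 g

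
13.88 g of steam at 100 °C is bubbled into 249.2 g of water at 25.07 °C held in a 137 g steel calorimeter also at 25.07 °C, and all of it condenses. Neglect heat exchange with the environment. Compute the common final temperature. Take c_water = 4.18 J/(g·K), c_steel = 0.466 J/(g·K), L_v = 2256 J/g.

T_f ≈ 55.7 °C

Net heat exchanged in the isolated system is zero:
steam→water at 100 °C releases m L_v = 13.88·2256 = 31313; condensed water 100 °C→T: 58.02(T − 100); original water: 1041.7(T − 25.07); cup: 63.84(T − 25.07)
1163.5 T = 31313 + 5801.8 + 27715 = 64830
T ≈ 55.72 °C — below 100 °C, confirming all the steam condensed.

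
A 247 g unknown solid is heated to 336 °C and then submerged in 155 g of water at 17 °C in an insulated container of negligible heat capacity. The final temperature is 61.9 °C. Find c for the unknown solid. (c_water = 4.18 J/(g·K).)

c ≈ 0.43 J/(g·K)

Heat lost by the unknown solid = heat gained by the water:
247·c·(336 − 61.9) = 155·4.18·(61.9 − 17)
67703 c = 29091  ⇒  c ≈ 0.4297 J/(g·K)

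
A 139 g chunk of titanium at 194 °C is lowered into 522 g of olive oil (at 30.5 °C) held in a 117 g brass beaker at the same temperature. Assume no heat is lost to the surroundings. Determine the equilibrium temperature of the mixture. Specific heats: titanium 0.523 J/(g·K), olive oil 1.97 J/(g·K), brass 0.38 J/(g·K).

Heat gained plus heat lost sum to zero:
139·0.523·(T − 194) + 522·1.97·(T − 30.5) + 117·0.38·(T − 30.5) = 0
72.7(T − 194) + 1028.3(T − 30.5) + 44.46(T − 30.5) = 0
(72.7 + 1028.3 + 44.46) T = 72.7·194 + 1028.3·30.5 + 44.46·30.5
T = 46824/1145.5 ≈ 40.88 °C

T_f ≈ 40.9 °C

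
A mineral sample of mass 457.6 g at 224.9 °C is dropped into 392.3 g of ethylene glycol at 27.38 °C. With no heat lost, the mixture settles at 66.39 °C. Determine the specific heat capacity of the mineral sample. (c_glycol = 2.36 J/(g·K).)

Conservation of energy gives ΣQ = 0:
457.6·c·(66.39 − 224.9) + 392.3·2.36·(66.39 − 27.38) = 0
-72534 c = -36117
c = -36117/-72534 ≈ 0.4979 J/(g·K)

c ≈ 0.498 J/(g·K)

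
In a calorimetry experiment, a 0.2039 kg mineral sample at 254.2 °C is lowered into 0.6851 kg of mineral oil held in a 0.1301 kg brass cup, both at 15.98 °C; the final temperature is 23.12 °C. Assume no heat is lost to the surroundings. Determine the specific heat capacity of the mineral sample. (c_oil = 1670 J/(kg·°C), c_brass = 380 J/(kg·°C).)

Energy conservation, ΣQ = 0:
0.2039·c·(23.12 − 254.2) + 0.6851·1670·(23.12 − 15.98) + 0.1301·380·(23.12 − 15.98) = 0
-47.12 c = -8522
c = -8522/-47.12 ≈ 180.9 J/(kg·°C)

c ≈ 181 J/(kg·°C)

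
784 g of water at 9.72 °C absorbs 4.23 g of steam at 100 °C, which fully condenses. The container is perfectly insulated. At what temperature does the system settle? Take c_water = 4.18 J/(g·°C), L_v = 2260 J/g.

Energy conservation, ΣQ = 0:
condense steam: −4.23×2260 = −9559.8
  condensed water 100 °C→T: 17.68(T − 100)
  original water: 3277.1(T − 9.72)
3294.8 T = 9559.8 + 1768.1 + 31854 = 43182
T ≈ 13.11 °C — below 100 °C, confirming all the steam condensed.

T_f ≈ 13.1 °C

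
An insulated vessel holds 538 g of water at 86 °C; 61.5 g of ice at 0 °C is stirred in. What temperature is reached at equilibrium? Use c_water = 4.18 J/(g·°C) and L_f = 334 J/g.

Let T be the final temperature. ΣQ_i = 0:
latent heat to melt: 61.5·334 = 20541
  meltwater 0→T: 61.5·4.18·T = 257.07 T
  water: 2248.8(T − 86)
2505.9 T = 193400 − 20541 = 172859
T ≈ 68.98 °C. Since T > 0 °C, the all-ice-melts assumption holds.

T_f ≈ 69.0 °C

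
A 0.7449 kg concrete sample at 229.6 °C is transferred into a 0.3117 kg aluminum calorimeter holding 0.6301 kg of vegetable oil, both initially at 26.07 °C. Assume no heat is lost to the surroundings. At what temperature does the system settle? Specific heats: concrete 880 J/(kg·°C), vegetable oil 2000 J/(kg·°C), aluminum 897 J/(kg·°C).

T_f ≈ 86.8 °C

Setting the total heat transfer to zero:
0.7449·880·(T − 229.6) + 0.6301·2000·(T − 26.07) + 0.3117·897·(T − 26.07) = 0
2195.3 T = 190648
T = 190648 / 2195.3 = 86.8 °C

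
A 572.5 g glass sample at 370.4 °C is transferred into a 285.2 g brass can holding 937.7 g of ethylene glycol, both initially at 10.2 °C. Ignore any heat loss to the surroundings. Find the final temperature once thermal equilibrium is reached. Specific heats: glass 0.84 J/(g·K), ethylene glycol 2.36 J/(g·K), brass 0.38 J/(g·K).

T_f ≈ 72.0 °C

Setting the total heat transfer to zero:
572.5·0.84·(T − 370.4) + 937.7·2.36·(T − 10.2) + 285.2·0.38·(T − 10.2) = 0
2802.2 T = 201803
T = 201803 / 2802.2 = 72 °C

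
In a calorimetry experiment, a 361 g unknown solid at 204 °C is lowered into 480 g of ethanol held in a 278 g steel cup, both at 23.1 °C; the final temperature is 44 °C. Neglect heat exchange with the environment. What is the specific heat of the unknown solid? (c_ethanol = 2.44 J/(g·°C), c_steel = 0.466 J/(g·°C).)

c ≈ 0.471 J/(g·°C)

Heat gained plus heat lost sum to zero:
361·c·(44 − 204) + 480·2.44·(44 − 23.1) + 278·0.466·(44 − 23.1) = 0
-57760 c = -27186
c = -27186/-57760 ≈ 0.4707 J/(g·°C)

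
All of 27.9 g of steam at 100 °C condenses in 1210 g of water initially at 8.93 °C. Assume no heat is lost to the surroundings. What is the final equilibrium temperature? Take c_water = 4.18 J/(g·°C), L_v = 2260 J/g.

T_f ≈ 23.2 °C

Let T be the final temperature. ΣQ_i = 0:
latent heat released on condensation: 27.9·2260 = 63054; condensed water 100 °C→T: 116.62(T − 100); water warms: 1210·4.18·(T − 8.93) = 5057.8(T − 8.93)
5174.4 T = 63054 + 11662 + 45166 = 119882
T ≈ 23.17 °C — below 100 °C, confirming all the steam condensed.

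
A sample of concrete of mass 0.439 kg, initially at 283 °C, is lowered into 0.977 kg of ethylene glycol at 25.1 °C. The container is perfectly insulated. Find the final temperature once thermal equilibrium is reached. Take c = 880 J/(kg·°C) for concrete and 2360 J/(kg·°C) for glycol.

Conservation of energy gives ΣQ = 0:
0.439·880·(T − 283) + 0.977·2360·(T − 25.1) = 0
386.32(T − 283) + 2305.7(T − 25.1) = 0
(386.32 + 2305.7) T = 386.32·283 + 2305.7·25.1
T = 167202/2692 ≈ 62.11 °C

T_f ≈ 62.1 °C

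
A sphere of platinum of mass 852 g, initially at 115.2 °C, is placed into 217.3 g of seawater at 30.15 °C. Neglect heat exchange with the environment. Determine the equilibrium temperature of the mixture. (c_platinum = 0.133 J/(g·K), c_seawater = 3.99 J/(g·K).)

T_f ≈ 40.0 °C

Set heat shed by the hot body equal to heat absorbed by the cold body:
852·0.133·(115.2 − T) = 217.3·3.99·(T − 30.15)
113.32(115.2 − T) = 867.03(T − 30.15)
980.34 T = 39195  ⇒  T ≈ 39.98 °C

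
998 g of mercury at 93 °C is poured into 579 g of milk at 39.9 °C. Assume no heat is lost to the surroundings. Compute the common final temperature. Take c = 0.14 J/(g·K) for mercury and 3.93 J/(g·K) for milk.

T_f is the heat-capacity-weighted average of the initial temperatures:
T_f = (139.72×93 + 2275.5×39.9) / (139.72 + 2275.5)
    = 103785 / 2415.2 ≈ 42.97 °C

T_f ≈ 43.0 °C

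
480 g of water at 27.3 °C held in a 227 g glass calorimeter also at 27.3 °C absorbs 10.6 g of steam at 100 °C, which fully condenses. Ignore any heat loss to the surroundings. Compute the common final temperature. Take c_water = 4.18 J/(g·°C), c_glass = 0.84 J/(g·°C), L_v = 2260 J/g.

Setting the total heat transfer to zero:
condense steam: −10.6·2260 = −23956
  condensed water 100 °C→T: 44.31(T − 100)
  original water: 2006.4(T − 27.3)
  cup: 190.68(T − 27.3)
2241.4 T = 23956 + 4430.8 + 59980 = 88367
T ≈ 39.43 °C — below 100 °C, confirming all the steam condensed.

T_f ≈ 39.4 °C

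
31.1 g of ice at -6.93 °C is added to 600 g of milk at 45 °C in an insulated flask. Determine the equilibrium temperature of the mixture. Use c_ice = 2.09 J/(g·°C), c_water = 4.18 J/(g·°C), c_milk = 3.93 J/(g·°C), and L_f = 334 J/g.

T_f ≈ 38.3 °C

Sum of m c ΔT and latent-heat terms is zero:
ice -6.93→0 °C: 31.1×2.09×6.93 = 450.44; fusion: m_ice L_f = 31.1×334 = 10387; warm the meltwater: 130 T; milk: 2358(T − 45)
2488 T = 106110 − 10838 = 95272
T ≈ 38.29 °C (positive, so assuming full melt was valid).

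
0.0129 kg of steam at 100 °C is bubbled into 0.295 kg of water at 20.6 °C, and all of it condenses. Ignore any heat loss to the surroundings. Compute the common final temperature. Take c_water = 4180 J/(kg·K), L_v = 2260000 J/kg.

T_f ≈ 46.6 °C

Energy balance with sensible and latent terms:
condense steam: −0.0129×2260000 = −29154
  condensate cools 100→T: 0.0129×4180×(T − 100) = 53.92(T − 100)
  water warms: 0.295×4180×(T − 20.6) = 1233.1(T − 20.6)
1287 T = 29154 + 5392.2 + 25402 = 59948
T ≈ 46.58 °C — below 100 °C, confirming all the steam condensed.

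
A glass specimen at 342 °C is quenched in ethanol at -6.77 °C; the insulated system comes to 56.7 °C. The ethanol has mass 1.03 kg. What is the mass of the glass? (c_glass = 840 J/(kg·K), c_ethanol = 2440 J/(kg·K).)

m ≈ 0.666 kg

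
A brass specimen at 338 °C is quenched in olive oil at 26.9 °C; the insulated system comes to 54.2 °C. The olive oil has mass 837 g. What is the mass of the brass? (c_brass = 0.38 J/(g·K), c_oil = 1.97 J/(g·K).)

m ≈ 417 g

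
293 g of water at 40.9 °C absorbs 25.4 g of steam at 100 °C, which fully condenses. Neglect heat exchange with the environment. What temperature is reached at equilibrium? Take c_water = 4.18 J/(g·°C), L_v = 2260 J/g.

T_f ≈ 88.7 °C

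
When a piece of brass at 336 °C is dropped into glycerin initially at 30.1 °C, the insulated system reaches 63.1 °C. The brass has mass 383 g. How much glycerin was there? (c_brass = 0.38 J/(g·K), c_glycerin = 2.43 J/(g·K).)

m ≈ 495 g

Energy conservation, ΣQ = 0:
383×0.38×(63.1 − 336) + m×2.43×(63.1 − 30.1) = 0
80.19 m = 39718
m = 39718/80.19 ≈ 495.3 g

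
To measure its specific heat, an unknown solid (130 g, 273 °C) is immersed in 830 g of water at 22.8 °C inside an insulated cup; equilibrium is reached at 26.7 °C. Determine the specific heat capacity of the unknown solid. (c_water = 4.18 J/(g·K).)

c ≈ 0.423 J/(g·K)

Heat lost by the unknown solid = heat gained by the water:
130·c·(273 − 26.7) = 830·4.18·(26.7 − 22.8)
32019 c = 13531  ⇒  c ≈ 0.4226 J/(g·K)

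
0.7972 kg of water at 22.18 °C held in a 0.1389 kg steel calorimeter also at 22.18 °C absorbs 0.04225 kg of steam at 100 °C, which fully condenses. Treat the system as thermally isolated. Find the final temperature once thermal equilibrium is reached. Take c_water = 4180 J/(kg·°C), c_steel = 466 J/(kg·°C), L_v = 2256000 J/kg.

Energy balance with sensible and latent terms:
condense steam: −0.04225×2256000 = −95316
  condensed water 100 °C→T: 176.61(T − 100)
  water warms: 0.7972×4180×(T − 22.18) = 3332.3(T − 22.18)
  steel cup: 0.1389×466×(T − 22.18) = 64.73(T − 22.18)
3573.6 T = 95316 + 17660 + 75346 = 188322
T ≈ 52.70 °C (< 100 °C, so full condensation is consistent).

T_f ≈ 52.7 °C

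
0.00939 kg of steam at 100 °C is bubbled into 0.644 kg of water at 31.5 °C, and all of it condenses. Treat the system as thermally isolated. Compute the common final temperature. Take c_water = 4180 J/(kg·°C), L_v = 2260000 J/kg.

T_f ≈ 40.3 °C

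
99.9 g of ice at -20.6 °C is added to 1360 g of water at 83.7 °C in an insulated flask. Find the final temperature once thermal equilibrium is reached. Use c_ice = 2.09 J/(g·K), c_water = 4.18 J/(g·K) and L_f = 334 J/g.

Conservation of energy gives ΣQ = 0:
ice -20.6→0 °C: 99.9·2.09·20.6 = 4301.1; melt ice: 99.9·334 = 33367; warm the meltwater: 417.58 T; water: 5684.8(T − 83.7)
6102.4 T = 475818 − 37668 = 438150
T ≈ 71.80 °C — above 0 °C, consistent with complete melting.

T_f ≈ 71.8 °C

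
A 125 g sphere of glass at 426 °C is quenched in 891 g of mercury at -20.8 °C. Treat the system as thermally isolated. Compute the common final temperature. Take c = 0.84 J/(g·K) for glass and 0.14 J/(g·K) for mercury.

Taking heat into each body as positive, Σ m c ΔT = 0:
125×0.84×(T − 426) + 891×0.14×(T − (-20.8)) = 0
105(T − 426) + 124.74(T − (-20.8)) = 0
229.74 T = 42135
T ≈ 183.40 °C

T_f ≈ 183.4 °C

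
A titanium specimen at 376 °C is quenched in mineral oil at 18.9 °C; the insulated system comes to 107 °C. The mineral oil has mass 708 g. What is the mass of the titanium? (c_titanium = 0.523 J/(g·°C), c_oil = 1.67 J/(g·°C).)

m ≈ 740 g

Setting the total heat transfer to zero:
m×0.523×(107 − 376) + 708×1.67×(107 − 18.9) = 0
-140.69 m = -104166
m = -104166/-140.69 ≈ 740.4 g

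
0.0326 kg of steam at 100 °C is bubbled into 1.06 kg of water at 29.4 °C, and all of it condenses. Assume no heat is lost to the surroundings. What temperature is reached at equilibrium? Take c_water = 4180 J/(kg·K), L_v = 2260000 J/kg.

Conservation of energy gives ΣQ = 0:
latent heat released on condensation: 0.0326×2260000 = 73676
  condensed water 100 °C→T: 136.27(T − 100)
  water warms: 1.06×4180×(T − 29.4) = 4430.8(T − 29.4)
4567.1 T = 73676 + 13627 + 130266 = 217568
T ≈ 47.64 °C — below 100 °C, confirming all the steam condensed.

T_f ≈ 47.6 °C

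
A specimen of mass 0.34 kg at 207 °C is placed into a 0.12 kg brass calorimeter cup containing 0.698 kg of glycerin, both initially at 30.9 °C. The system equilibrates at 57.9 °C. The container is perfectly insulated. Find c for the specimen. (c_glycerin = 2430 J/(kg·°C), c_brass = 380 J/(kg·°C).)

c ≈ 928 J/(kg·°C)

Let T be the final temperature. ΣQ_i = 0:
0.34×c×(57.9 − 207) + 0.698×2430×(57.9 − 30.9) + 0.12×380×(57.9 − 30.9) = 0
-50.69 c = -47027
c = -47027/-50.69 ≈ 927.7 J/(kg·°C)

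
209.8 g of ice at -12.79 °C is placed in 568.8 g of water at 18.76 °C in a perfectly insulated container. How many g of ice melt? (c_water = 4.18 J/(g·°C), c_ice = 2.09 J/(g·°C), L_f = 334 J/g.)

m_melted ≈ 117 g

Water can give up m c ΔT = 568.8·4.18·18.76 = 44603 J before reaching 0 °C.
Warming the ice to 0 °C takes 209.8·2.09·12.79 = 5608.2 J, leaving 38995 J for melting.
To melt every bit of ice: 209.8·334 = 70073 J.
38995 J < 70073 J, so only part of the ice melts and the system sits at 0 °C.
Mass melted = 38995/334 ≈ 116.8 g.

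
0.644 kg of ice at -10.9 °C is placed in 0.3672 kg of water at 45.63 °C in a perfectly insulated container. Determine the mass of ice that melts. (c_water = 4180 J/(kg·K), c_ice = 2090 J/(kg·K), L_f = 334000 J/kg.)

m_melted ≈ 0.166 kg

Heat available from the water dropping to 0 °C: 0.3672·4180·45.63 = 70037 J.
Warming the ice to 0 °C takes 0.644·2090·10.9 = 14671 J, leaving 55366 J for melting.
To melt every bit of ice: 0.644·334000 = 215096 J.
Since 55366 < 215096 J, not all the ice melts; equilibrium is at 0 °C.
m_melt = 55366 / L_f = 0.1658 kg.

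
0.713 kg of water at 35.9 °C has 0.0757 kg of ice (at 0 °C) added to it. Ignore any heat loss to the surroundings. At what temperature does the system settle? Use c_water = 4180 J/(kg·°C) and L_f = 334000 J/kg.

T_f ≈ 24.8 °C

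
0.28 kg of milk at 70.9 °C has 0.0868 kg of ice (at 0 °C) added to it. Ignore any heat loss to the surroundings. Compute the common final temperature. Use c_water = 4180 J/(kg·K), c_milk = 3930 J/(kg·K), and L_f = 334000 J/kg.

T_f ≈ 33.5 °C

Let T be the final temperature. ΣQ_i = 0:
melt ice: 0.0868·334000 = 28991; meltwater 0→T: 0.0868·4180·T = 362.82 T; milk cools: 0.28·3930·(T − 70.9) = 1100.4(T − 70.9)
1463.2 T = 78018 − 28991 = 49027
T ≈ 33.51 °C — above 0 °C, consistent with complete melting.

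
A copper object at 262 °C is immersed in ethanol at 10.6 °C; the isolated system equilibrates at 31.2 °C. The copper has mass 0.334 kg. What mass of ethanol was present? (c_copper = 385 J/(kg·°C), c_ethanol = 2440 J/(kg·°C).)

m ≈ 0.59 kg

Heat gained plus heat lost sum to zero:
0.334×385×(31.2 − 262) + m×2440×(31.2 − 10.6) = 0
50264 m = 29679
m = 29679/50264 ≈ 0.5905 kg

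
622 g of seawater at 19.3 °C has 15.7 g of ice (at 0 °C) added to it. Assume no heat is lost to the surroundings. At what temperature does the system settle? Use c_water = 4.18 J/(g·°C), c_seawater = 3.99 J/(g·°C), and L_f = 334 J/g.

T_f ≈ 16.7 °C

Sum of m c ΔT and latent-heat terms is zero:
fusion: m_ice L_f = 15.7×334 = 5243.8; warm the meltwater: 65.63 T; seawater: 2481.8(T − 19.3)
2547.4 T = 47898 − 5243.8 = 42655
T ≈ 16.74 °C — above 0 °C, consistent with complete melting.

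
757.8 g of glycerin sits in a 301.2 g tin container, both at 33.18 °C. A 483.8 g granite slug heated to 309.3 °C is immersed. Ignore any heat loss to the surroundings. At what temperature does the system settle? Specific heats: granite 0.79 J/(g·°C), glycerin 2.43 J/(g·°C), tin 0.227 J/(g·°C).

T_f ≈ 79.2 °C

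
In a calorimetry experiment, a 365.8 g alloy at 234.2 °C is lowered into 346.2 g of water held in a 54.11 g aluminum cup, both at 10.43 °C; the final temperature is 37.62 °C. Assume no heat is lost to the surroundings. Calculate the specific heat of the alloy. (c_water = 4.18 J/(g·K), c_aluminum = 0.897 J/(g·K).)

c ≈ 0.566 J/(g·K)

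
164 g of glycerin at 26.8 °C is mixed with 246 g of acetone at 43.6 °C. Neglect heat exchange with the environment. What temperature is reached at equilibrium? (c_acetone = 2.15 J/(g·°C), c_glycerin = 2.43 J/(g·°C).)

T_f ≈ 36.4 °C

Let T be the final temperature. ΣQ_i = 0:
246*2.15*(T − 43.6) + 164*2.43*(T − 26.8) = 0
528.9(T − 43.6) + 398.52(T − 26.8) = 0
927.42 T = 33740
T = 33740/927.42 ≈ 36.38 °C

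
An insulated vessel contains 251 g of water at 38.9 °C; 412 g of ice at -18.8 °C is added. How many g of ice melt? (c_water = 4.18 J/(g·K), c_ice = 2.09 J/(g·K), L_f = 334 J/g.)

Heat available from the water dropping to 0 °C: 251·4.18·38.9 = 40813 J.
Of that, 412·2.09·18.8 = 16188 J goes to bring the ice to 0 °C, leaving 24625 J.
Fully melting the ice requires m_ice L_f = 412·334 = 137608 J.
24625 J < 137608 J, so only part of the ice melts and the system sits at 0 °C.
m_melt = 24625 / L_f = 73.73 g.

m_melted ≈ 73.7 g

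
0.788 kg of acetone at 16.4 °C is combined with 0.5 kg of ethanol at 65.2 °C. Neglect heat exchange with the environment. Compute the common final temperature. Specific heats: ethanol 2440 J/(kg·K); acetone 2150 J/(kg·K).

T_f ≈ 36.8 °C

Net heat exchanged in the isolated system is zero:
0.5*2440*(T − 65.2) + 0.788*2150*(T − 16.4) = 0
2914.2 T = 107329
T = 107329 / 2914.2 = 36.8 °C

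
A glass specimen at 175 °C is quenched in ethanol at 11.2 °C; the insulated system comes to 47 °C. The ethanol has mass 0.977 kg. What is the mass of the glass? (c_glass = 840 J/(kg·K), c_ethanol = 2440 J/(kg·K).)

m ≈ 0.794 kg

Net heat exchanged in the isolated system is zero:
m×840×(47 − 175) + 0.977×2440×(47 − 11.2) = 0
-107520 m = -85343
m = -85343/-107520 ≈ 0.7937 kg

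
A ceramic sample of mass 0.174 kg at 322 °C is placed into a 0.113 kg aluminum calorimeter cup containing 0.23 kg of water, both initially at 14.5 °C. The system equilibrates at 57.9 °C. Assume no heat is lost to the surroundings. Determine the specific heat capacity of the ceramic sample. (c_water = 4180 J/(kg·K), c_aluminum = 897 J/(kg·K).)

Let T be the final temperature. ΣQ_i = 0:
0.174·c·(57.9 − 322) + 0.23·4180·(57.9 − 14.5) + 0.113·897·(57.9 − 14.5) = 0
-45.95 c = -46124
c = -46124/-45.95 ≈ 1004 J/(kg·K)

c ≈ 1000 J/(kg·K)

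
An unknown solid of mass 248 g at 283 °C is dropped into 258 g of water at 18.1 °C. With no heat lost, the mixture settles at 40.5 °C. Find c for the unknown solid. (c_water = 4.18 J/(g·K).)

Taking heat into each body as positive, Σ m c ΔT = 0:
248×c×(40.5 − 283) + 258×4.18×(40.5 − 18.1) = 0
-60140 c = -24157
c = -24157/-60140 ≈ 0.4017 J/(g·K)

c ≈ 0.402 J/(g·K)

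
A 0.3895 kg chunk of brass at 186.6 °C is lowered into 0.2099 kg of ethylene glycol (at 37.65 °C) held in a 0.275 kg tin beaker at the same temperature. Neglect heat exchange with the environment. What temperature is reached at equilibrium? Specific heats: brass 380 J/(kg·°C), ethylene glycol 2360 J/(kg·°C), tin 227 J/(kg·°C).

T_f ≈ 68.9 °C

Let T be the final temperature. ΣQ_i = 0:
0.3895·380·(T − 186.6) + 0.2099·2360·(T − 37.65) + 0.275·227·(T − 37.65) = 0
705.8 T = 48619
T ≈ 68.89 °C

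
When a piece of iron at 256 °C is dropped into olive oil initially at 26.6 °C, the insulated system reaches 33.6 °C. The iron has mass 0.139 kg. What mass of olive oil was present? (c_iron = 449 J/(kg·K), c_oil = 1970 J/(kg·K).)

m ≈ 1.01 kg

|Q_iron| = |Q_oil|:
0.139×449×(256 − 33.6) = m×1970×(33.6 − 26.6)
13790 m = 13880  ⇒  m ≈ 1.007 kg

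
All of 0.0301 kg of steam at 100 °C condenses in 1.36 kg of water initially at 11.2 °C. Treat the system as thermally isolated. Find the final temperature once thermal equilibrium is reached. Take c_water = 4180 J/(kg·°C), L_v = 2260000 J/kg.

Conservation of energy gives ΣQ = 0:
steam→water at 100 °C releases m L_v = 0.0301×2260000 = 68026; condensed water 100 °C→T: 125.82(T − 100); original water: 5684.8(T − 11.2)
5810.6 T = 68026 + 12582 + 63670 = 144278
T ≈ 24.83 °C — below 100 °C, confirming all the steam condensed.

T_f ≈ 24.8 °C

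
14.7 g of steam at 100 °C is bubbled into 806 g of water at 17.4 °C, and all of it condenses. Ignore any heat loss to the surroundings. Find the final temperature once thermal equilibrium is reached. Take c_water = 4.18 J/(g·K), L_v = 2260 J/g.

T_f ≈ 28.6 °C

Net heat exchanged in the isolated system is zero:
condense steam: −14.7×2260 = −33222; condensed water 100 °C→T: 61.45(T − 100); original water: 3369.1(T − 17.4)
3430.5 T = 33222 + 6144.6 + 58622 = 97989
T ≈ 28.56 °C, under the boiling point, so the assumption holds.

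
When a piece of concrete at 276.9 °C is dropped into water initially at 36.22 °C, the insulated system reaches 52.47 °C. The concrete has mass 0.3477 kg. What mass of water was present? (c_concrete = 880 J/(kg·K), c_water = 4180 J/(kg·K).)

m ≈ 1.01 kg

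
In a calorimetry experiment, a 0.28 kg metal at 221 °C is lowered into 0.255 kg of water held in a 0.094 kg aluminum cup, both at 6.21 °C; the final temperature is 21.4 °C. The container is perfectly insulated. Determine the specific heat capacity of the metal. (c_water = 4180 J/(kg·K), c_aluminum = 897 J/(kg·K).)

Net heat exchanged in the isolated system is zero:
0.28×c×(21.4 − 221) + 0.255×4180×(21.4 − 6.21) + 0.094×897×(21.4 − 6.21) = 0
-55.89 c = -17472
c = -17472/-55.89 ≈ 312.6 J/(kg·K)

c ≈ 313 J/(kg·K)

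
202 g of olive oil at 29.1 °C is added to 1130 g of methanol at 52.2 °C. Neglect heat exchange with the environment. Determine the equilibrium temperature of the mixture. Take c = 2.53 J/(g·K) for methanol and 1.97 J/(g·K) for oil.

T_f ≈ 49.4 °C

Net heat exchanged in the isolated system is zero:
1130*2.53*(T − 52.2) + 202*1.97*(T − 29.1) = 0
(2858.9 + 397.94) T = 2858.9*52.2 + 397.94*29.1
T = 160815 / 3256.8 = 49.4 °C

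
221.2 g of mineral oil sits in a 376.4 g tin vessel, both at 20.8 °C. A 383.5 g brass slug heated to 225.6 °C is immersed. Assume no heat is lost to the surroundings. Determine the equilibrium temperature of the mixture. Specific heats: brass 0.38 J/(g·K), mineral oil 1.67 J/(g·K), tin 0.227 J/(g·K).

T_f ≈ 70.5 °C

T_f = Σ m_i c_i T_i / Σ m_i c_i:
T_f = (145.73×225.6 + 369.4×20.8 + 85.44×20.8) / (145.73 + 369.4 + 85.44)
    = 42338 / 600.58 ≈ 70.49 °C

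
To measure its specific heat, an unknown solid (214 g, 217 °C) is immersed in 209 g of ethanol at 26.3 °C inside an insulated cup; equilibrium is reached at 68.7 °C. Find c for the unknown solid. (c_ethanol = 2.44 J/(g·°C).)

c ≈ 0.681 J/(g·°C)

Heat gained plus heat lost sum to zero:
214·c·(68.7 − 217) + 209·2.44·(68.7 − 26.3) = 0
-31736 c = -21622
c = -21622/-31736 ≈ 0.6813 J/(g·°C)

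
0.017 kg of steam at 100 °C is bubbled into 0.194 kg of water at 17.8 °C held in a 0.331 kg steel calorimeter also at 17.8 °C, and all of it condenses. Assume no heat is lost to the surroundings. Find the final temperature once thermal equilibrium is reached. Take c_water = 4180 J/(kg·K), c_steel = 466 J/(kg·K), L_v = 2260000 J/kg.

T_f ≈ 60.5 °C

Let T be the final temperature. ΣQ_i = 0:
latent heat released on condensation: 0.017×2260000 = 38420; condensate cools 100→T: 0.017×4180×(T − 100) = 71.06(T − 100); water warms: 0.194×4180×(T − 17.8) = 810.92(T − 17.8); cup: 154.25(T − 17.8)
1036.2 T = 38420 + 7106 + 17180 = 62706
T ≈ 60.51 °C — below 100 °C, confirming all the steam condensed.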